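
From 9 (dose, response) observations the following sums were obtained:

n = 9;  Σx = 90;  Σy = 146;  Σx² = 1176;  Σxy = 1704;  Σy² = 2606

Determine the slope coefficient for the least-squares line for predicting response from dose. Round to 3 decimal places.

Sxx = Σx² − (Σx)²/n = 1176 − 900 = 276
Sxy = Σxy − (Σx)(Σy)/n = 1704 − 1460 = 244
b = Sxy/Sxx = 244/276 = 0.884058

0.884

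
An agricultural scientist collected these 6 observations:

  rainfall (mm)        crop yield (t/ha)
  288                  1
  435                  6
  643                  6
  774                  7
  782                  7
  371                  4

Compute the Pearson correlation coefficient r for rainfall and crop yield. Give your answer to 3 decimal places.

0.859

n = 6, Σx = 3293, Σy = 31, Σxy = 19132, Σx² = 2033859, Σy² = 187
Sxx = Σx² − (Σx)²/n = 2033859 − 1807308.166667 = 226550.833333
Sxy = Σxy − (Σx)(Σy)/n = 19132 − 17013.833333 = 2118.166667
Syy = Σy² − (Σy)²/n = 187 − 160.166667 = 26.833333
r = Sxy/√(Sxx·Syy) = 2118.166667/√(6079114.027778) = 2118.166667/2465.585940 = 0.859093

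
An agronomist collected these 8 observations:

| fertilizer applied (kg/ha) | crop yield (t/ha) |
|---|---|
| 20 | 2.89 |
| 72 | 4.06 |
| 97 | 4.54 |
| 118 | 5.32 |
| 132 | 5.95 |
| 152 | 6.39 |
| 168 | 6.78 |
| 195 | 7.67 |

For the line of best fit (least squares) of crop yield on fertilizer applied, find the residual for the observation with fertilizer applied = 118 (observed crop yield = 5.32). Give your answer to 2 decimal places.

n = 8, Σx = 954, Σy = 43.6, Σxy = 5809.63, Σx² = 135694
Sxx = Σx² − (Σx)²/n = 135694 − 113764.5 = 21929.5
Sxy = Σxy − (Σx)(Σy)/n = 5809.63 − 5199.3 = 610.33
b = Sxy/Sxx = 610.33/21929.5 = 0.027831
a = ȳ − b·x̄ = 5.45 − 0.027831·119.25 = 2.131098
ŷ(118) = 2.131098 + 0.027831·118 = 5.415211
residual = y − ŷ = 5.32 − 5.415211 = -0.095211

-0.10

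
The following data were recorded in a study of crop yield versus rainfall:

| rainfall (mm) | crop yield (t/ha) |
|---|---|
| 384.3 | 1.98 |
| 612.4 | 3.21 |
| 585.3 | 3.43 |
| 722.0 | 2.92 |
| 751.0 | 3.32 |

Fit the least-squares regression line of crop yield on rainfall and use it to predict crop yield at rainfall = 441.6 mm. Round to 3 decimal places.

n = 5, Σx = 3055, Σy = 14.86, Σxy = 9335.857, Σx² = 1950581.34
Sxx = Σx² − (Σx)²/n = 1950581.34 − 1866605 = 83976.34
Sxy = Σxy − (Σx)(Σy)/n = 9335.857 − 9079.46 = 256.397
b = Sxy/Sxx = 256.397/83976.34 = 0.003053
a = ȳ − b·x̄ = 2.972 − 0.003053·611 = 1.106492
ŷ(441.6) = a + b·441.6 = 1.106492 + 0.003053·441.6 = 2.454787

2.455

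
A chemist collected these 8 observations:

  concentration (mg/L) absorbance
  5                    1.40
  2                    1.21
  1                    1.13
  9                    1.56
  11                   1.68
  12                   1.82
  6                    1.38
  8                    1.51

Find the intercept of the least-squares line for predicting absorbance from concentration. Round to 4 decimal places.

1.0761

n = 8, Σx = 54, Σy = 11.69, Σxy = 85.27, Σx² = 476
Sxx = Σx² − (Σx)²/n = 476 − 364.5 = 111.5
Sxy = Σxy − (Σx)(Σy)/n = 85.27 − 78.9075 = 6.3625
b = Sxy/Sxx = 6.3625/111.5 = 0.057063
a = ȳ − b·x̄ = 1.46125 − 0.057063·6.75 = 1.076076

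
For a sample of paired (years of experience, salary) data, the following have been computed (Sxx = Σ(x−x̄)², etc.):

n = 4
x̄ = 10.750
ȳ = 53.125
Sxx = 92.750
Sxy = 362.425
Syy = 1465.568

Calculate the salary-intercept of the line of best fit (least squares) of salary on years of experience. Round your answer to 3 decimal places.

11.119

b = Sxy/Sxx = 362.425/92.75 = 3.907547
a = ȳ − b·x̄ = 53.125 − 3.907547·10.75 = 11.118868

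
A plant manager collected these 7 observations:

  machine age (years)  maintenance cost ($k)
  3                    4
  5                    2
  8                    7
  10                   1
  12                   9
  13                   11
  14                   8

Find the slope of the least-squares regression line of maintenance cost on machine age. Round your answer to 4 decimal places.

0.5898

n = 7, Σx = 65, Σy = 42, Σxy = 451, Σx² = 707
Sxx = Σx² − (Σx)²/n = 707 − 603.571429 = 103.428571
Sxy = Σxy − (Σx)(Σy)/n = 451 − 390 = 61
b = Sxy/Sxx = 61/103.428571 = 0.589779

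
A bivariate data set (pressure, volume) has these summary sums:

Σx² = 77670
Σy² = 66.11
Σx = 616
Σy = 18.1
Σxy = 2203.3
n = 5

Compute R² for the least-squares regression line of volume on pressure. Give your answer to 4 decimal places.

Sxx = Σx² − (Σx)²/n = 77670 − 75891.2 = 1778.8
Sxy = Σxy − (Σx)(Σy)/n = 2203.3 − 2229.92 = -26.62
Syy = Σy² − (Σy)²/n = 66.11 − 65.522 = 0.588
R² = Sxy²/(Sxx·Syy) = (-26.62)²/(1778.8·0.588) = 0.677504

0.6775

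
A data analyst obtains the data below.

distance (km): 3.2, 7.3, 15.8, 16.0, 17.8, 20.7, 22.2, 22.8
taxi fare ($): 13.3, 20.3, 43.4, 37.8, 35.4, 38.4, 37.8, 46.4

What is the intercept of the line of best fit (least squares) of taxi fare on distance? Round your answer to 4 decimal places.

10.9583

n = 8, Σx = 125.8, Σy = 272.8, Σxy = 4803.35, Σx² = 2327.18
Sxx = Σx² − (Σx)²/n = 2327.18 − 1978.205 = 348.975
Sxy = Σxy − (Σx)(Σy)/n = 4803.35 − 4289.78 = 513.57
b = Sxy/Sxx = 513.57/348.975 = 1.471653
a = ȳ − b·x̄ = 34.1 − 1.471653·15.725 = 10.958261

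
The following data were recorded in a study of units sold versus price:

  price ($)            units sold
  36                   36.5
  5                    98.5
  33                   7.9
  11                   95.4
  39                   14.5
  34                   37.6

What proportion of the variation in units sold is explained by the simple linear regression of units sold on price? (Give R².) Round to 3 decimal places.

n = 6, Σx = 158, Σy = 290.4, Σxy = 4960.5, Σx² = 5208, Σy² = 21822.08
Sxx = Σx² − (Σx)²/n = 5208 − 4160.666667 = 1047.333333
Sxy = Σxy − (Σx)(Σy)/n = 4960.5 − 7647.2 = -2686.7
Syy = Σy² − (Σy)²/n = 21822.08 − 14055.36 = 7766.72
R² = Sxy²/(Sxx·Syy) = (-2686.7)²/(1047.333333·7766.72) = 0.887393

0.887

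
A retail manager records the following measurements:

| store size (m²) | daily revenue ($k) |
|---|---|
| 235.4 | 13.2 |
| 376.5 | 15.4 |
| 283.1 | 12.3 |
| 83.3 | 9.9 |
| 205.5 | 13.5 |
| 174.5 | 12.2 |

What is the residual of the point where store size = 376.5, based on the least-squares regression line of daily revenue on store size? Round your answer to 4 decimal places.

0.2297

n = 6, Σx = 1358.3, Σy = 76.5, Σxy = 18115.33, Σx² = 356930.41
Sxx = Σx² − (Σx)²/n = 356930.41 − 307496.481667 = 49433.928333
Sxy = Σxy − (Σx)(Σy)/n = 18115.33 − 17318.325 = 797.005
b = Sxy/Sxx = 797.005/49433.928333 = 0.016123
a = ȳ − b·x̄ = 12.75 − 0.016123·226.383333 = 9.100105
ŷ(376.5) = 9.100105 + 0.016123·376.5 = 15.170276
residual = y − ŷ = 15.4 − 15.170276 = 0.229724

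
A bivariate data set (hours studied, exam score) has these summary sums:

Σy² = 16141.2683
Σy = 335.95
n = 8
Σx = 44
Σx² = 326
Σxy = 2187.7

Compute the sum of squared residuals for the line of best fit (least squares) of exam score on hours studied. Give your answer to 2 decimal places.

657.48

Sxx = Σx² − (Σx)²/n = 326 − 242 = 84
Sxy = Σxy − (Σx)(Σy)/n = 2187.7 − 1847.725 = 339.975
Syy = Σy² − (Σy)²/n = 16141.2683 − 14107.800312 = 2033.467987
b = Sxy/Sxx = 339.975/84 = 4.047321
SSE = Syy − b·Sxy = 2033.467987 − 4.047321·339.975 = 657.479885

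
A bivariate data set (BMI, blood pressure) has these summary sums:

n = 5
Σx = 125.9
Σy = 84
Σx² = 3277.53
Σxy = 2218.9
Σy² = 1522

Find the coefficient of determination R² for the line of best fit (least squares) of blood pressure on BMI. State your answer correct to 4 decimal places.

Sxx = Σx² − (Σx)²/n = 3277.53 − 3170.162 = 107.368
Sxy = Σxy − (Σx)(Σy)/n = 2218.9 − 2115.12 = 103.78
Syy = Σy² − (Σy)²/n = 1522 − 1411.2 = 110.8
R² = Sxy²/(Sxx·Syy) = (103.78)²/(107.368·110.8) = 0.905342

0.9053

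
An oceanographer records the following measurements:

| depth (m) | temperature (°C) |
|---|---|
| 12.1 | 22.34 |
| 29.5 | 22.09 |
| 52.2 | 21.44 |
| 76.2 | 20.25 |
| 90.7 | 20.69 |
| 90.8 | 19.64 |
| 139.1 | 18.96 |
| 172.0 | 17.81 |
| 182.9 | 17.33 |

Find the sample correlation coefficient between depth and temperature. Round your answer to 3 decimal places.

-0.985

n = 9, Σx = 845.5, Σy = 180.55, Σxy = 16114.395, Σx² = 108404.29, Σy² = 3647.5921
Sxx = Σx² − (Σx)²/n = 108404.29 − 79430.027778 = 28974.262222
Sxy = Σxy − (Σx)(Σy)/n = 16114.395 − 16961.669444 = -847.274444
Syy = Σy² − (Σy)²/n = 3647.5921 − 3622.033611 = 25.558489
r = Sxy/√(Sxx·Syy) = -847.274444/√(740538.359070) = -847.274444/860.545385 = -0.984578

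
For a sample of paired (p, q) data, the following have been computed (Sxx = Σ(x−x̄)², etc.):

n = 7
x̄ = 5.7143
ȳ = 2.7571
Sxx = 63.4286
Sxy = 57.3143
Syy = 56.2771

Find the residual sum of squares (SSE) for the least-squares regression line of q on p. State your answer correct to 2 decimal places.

b = Sxy/Sxx = 57.3143/63.4286 = 0.903603
SSE = Syy − b·Sxy = 56.2771 − 0.903603·57.3143 = 4.487702

4.49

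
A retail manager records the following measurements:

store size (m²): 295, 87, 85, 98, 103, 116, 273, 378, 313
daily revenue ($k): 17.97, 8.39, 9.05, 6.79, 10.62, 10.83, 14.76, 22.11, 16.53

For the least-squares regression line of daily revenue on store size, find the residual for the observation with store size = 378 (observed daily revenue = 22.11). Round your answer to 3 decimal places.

1.443

n = 9, Σx = 1748, Σy = 117.05, Σxy = 27376.84, Σx² = 450870
Sxx = Σx² − (Σx)²/n = 450870 − 339500.444444 = 111369.555556
Sxy = Σxy − (Σx)(Σy)/n = 27376.84 − 22733.711111 = 4643.128889
b = Sxy/Sxx = 4643.128889/111369.555556 = 0.041691
a = ȳ − b·x̄ = 13.005556 − 0.041691·194.222222 = 4.908201
ŷ(378) = 4.908201 + 0.041691·378 = 20.667469
residual = y − ŷ = 22.11 − 20.667469 = 1.442531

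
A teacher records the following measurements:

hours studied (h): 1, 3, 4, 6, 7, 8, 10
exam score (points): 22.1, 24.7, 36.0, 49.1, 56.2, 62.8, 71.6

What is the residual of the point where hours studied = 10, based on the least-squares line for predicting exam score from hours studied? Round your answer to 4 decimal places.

n = 7, Σx = 39, Σy = 322.5, Σxy = 2146.6, Σx² = 275
Sxx = Σx² − (Σx)²/n = 275 − 217.285714 = 57.714286
Sxy = Σxy − (Σx)(Σy)/n = 2146.6 − 1796.785714 = 349.814286
b = Sxy/Sxx = 349.814286/57.714286 = 6.061139
a = ȳ − b·x̄ = 46.071429 − 6.061139·5.571429 = 12.302228
ŷ(10) = 12.302228 + 6.061139·10 = 72.913614
residual = y − ŷ = 71.6 − 72.913614 = -1.313614

-1.3136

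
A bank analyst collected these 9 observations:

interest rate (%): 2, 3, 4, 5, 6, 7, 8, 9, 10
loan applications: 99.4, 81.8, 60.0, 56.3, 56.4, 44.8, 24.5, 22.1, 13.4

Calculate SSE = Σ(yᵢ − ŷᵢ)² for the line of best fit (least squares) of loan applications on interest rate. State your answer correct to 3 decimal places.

306.577

n = 9, Σx = 54, Σy = 458.7, Σxy = 2146.6, Σx² = 384, Σy² = 29797.51
Sxx = Σx² − (Σx)²/n = 384 − 324 = 60
Sxy = Σxy − (Σx)(Σy)/n = 2146.6 − 2752.2 = -605.6
Syy = Σy² − (Σy)²/n = 29797.51 − 23378.41 = 6419.1
b = Sxy/Sxx = -605.6/60 = -10.093333
SSE = Syy − b·Sxy = 6419.1 − (-10.093333)·(-605.6) = 306.577333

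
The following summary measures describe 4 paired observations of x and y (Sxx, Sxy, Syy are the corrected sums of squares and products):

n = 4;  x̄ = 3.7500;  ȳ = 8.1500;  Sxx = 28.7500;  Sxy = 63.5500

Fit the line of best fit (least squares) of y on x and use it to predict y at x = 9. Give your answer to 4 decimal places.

19.7548

b = Sxy/Sxx = 63.55/28.75 = 2.210435
a = ȳ − b·x̄ = 8.15 − 2.210435·3.75 = -0.139130
ŷ(9) = a + b·9 = -0.139130 + 2.210435·9 = 19.754783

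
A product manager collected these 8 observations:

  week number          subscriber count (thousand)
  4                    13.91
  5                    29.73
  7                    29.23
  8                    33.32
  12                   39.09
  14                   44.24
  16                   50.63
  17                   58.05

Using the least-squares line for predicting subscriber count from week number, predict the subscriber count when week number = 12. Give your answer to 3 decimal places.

41.541

n = 8, Σx = 83, Σy = 298.2, Σxy = 3560.83, Σx² = 1039
Sxx = Σx² − (Σx)²/n = 1039 − 861.125 = 177.875
Sxy = Σxy − (Σx)(Σy)/n = 3560.83 − 3093.825 = 467.005
b = Sxy/Sxx = 467.005/177.875 = 2.625467
a = ȳ − b·x̄ = 37.275 − 2.625467·10.375 = 10.035777
ŷ(12) = a + b·12 = 10.035777 + 2.625467·12 = 41.541384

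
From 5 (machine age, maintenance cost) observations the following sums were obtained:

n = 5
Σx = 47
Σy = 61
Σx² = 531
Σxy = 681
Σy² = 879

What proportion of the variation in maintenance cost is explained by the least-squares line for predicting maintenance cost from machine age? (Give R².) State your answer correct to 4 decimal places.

Sxx = Σx² − (Σx)²/n = 531 − 441.8 = 89.2
Sxy = Σxy − (Σx)(Σy)/n = 681 − 573.4 = 107.6
Syy = Σy² − (Σy)²/n = 879 − 744.2 = 134.8
R² = Sxy²/(Sxx·Syy) = (107.6)²/(89.2·134.8) = 0.962875

0.9629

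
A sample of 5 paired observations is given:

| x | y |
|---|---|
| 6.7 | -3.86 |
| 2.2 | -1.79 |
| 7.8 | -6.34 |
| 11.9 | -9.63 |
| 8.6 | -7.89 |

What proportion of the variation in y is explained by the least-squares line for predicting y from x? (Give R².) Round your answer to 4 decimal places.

n = 5, Σx = 37.2, Σy = -29.51, Σxy = -261.703, Σx² = 326.14, Σy² = 213.2883
Sxx = Σx² − (Σx)²/n = 326.14 − 276.768 = 49.372
Sxy = Σxy − (Σx)(Σy)/n = -261.703 − (-219.5544) = -42.1486
Syy = Σy² − (Σy)²/n = 213.2883 − 174.16802 = 39.12028
R² = Sxy²/(Sxx·Syy) = (-42.1486)²/(49.372·39.12028) = 0.919779

0.9198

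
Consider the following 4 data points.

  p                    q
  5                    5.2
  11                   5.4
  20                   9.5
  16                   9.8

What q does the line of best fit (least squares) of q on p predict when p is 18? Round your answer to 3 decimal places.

9.201

n = 4, Σx = 52, Σy = 29.9, Σxy = 432.2, Σx² = 802
Sxx = Σx² − (Σx)²/n = 802 − 676 = 126
Sxy = Σxy − (Σx)(Σy)/n = 432.2 − 388.7 = 43.5
b = Sxy/Sxx = 43.5/126 = 0.345238
a = ȳ − b·x̄ = 7.475 − 0.345238·13 = 2.986905
ŷ(18) = a + b·18 = 2.986905 + 0.345238·18 = 9.201190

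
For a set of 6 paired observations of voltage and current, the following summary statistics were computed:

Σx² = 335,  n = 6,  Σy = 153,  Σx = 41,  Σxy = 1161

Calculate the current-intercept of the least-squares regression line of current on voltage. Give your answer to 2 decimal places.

Sxx = Σx² − (Σx)²/n = 335 − 280.166667 = 54.833333
Sxy = Σxy − (Σx)(Σy)/n = 1161 − 1045.5 = 115.5
b = Sxy/Sxx = 115.5/54.833333 = 2.106383
a = ȳ − b·x̄ = 25.5 − 2.106383·6.833333 = 11.106383

11.11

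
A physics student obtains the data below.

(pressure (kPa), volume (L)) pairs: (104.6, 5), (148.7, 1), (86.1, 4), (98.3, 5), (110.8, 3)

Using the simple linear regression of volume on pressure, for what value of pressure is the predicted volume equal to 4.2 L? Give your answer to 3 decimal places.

n = 5, Σx = 548.5, Σy = 18, Σxy = 1840, Σx² = 62405.59
Sxx = Σx² − (Σx)²/n = 62405.59 − 60170.45 = 2235.14
Sxy = Σxy − (Σx)(Σy)/n = 1840 − 1974.6 = -134.6
b = Sxy/Sxx = -134.6/2235.14 = -0.060220
a = ȳ − b·x̄ = 3.6 − (-0.060220)·109.7 = 10.206128
Set a + b·x = 4.2: x = (4.2 − 10.206128) / (-0.060220) = 99.736523

99.737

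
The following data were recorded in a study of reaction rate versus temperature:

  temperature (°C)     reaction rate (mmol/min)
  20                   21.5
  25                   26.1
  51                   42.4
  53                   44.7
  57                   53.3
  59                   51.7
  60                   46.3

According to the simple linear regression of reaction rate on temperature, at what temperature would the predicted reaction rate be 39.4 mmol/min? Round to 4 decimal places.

44.3969

n = 7, Σx = 325, Σy = 286, Σxy = 14480.4, Σx² = 16765
Sxx = Σx² − (Σx)²/n = 16765 − 15089.285714 = 1675.714286
Sxy = Σxy − (Σx)(Σy)/n = 14480.4 − 13278.571429 = 1201.828571
b = Sxy/Sxx = 1201.828571/1675.714286 = 0.717204
a = ȳ − b·x̄ = 40.857143 − 0.717204·46.428571 = 7.558397
Set a + b·x = 39.4: x = (39.4 − 7.558397) / 0.717204 = 44.396871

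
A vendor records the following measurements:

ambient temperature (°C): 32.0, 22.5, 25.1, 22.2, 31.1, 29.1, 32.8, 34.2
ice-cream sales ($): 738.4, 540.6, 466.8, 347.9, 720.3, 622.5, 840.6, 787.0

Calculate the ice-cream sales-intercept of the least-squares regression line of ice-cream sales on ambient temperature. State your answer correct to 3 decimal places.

n = 8, Σx = 229, Σy = 5064.1, Σxy = 150235.52, Σx² = 6712.6
Sxx = Σx² − (Σx)²/n = 6712.6 − 6555.125 = 157.475
Sxy = Σxy − (Σx)(Σy)/n = 150235.52 − 144959.8625 = 5275.6575
b = Sxy/Sxx = 5275.6575/157.475 = 33.501556
a = ȳ − b·x̄ = 633.0125 − 33.501556·28.625 = -325.969535

-325.970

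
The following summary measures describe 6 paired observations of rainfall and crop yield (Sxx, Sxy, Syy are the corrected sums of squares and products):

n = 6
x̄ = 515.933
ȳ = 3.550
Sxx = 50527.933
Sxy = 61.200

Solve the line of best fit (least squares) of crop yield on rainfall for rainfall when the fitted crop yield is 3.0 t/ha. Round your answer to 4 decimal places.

61.8421

b = Sxy/Sxx = 61.2/50527.933 = 0.001211
a = ȳ − b·x̄ = 3.55 − 0.001211·515.933 = 2.925096
Set a + b·x = 3.0: x = (3.0 − 2.925096) / 0.001211 = 61.842099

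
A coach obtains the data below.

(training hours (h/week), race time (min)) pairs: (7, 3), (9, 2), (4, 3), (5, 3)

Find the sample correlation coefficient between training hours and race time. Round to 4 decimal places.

n = 4, Σx = 25, Σy = 11, Σxy = 66, Σx² = 171, Σy² = 31
Sxx = Σx² − (Σx)²/n = 171 − 156.25 = 14.75
Sxy = Σxy − (Σx)(Σy)/n = 66 − 68.75 = -2.75
Syy = Σy² − (Σy)²/n = 31 − 30.25 = 0.75
r = Sxy/√(Sxx·Syy) = -2.75/√(11.0625) = -2.75/3.326034 = -0.826811

-0.8268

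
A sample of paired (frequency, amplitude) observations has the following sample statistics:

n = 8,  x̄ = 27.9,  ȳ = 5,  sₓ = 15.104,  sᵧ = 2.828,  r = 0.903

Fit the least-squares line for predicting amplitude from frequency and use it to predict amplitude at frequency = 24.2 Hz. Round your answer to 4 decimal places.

4.3744

b = r · sᵧ/sₓ = 0.903 · 2.828/15.104 = 0.169073
a = ȳ − b·x̄ = 5 − 0.169073·27.9 = 0.282853
ŷ(24.2) = a + b·24.2 = 0.282853 + 0.169073·24.2 = 4.374429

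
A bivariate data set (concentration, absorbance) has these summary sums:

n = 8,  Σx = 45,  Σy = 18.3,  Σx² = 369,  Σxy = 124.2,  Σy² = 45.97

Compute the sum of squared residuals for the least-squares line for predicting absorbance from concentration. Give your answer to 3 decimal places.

0.207

Sxx = Σx² − (Σx)²/n = 369 − 253.125 = 115.875
Sxy = Σxy − (Σx)(Σy)/n = 124.2 − 102.9375 = 21.2625
Syy = Σy² − (Σy)²/n = 45.97 − 41.86125 = 4.10875
b = Sxy/Sxx = 21.2625/115.875 = 0.183495
SSE = Syy − b·Sxy = 4.10875 − 0.183495·21.2625 = 0.207184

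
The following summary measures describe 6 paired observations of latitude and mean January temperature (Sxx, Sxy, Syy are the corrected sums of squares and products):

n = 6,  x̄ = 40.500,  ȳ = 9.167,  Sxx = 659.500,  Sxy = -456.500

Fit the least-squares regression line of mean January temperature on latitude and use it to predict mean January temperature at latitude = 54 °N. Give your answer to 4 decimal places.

b = Sxy/Sxx = -456.5/659.5 = -0.692191
a = ȳ − b·x̄ = 9.167 − (-0.692191)·40.5 = 37.200738
ŷ(54) = a + b·54 = 37.200738 + (-0.692191)·54 = -0.177579

-0.1776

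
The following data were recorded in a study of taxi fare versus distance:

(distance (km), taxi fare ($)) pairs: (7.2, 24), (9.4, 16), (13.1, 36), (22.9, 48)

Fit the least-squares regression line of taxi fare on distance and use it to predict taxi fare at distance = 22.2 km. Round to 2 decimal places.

n = 4, Σx = 52.6, Σy = 124, Σxy = 1894, Σx² = 836.22
Sxx = Σx² − (Σx)²/n = 836.22 − 691.69 = 144.53
Sxy = Σxy − (Σx)(Σy)/n = 1894 − 1630.6 = 263.4
b = Sxy/Sxx = 263.4/144.53 = 1.822459
a = ȳ − b·x̄ = 31 − 1.822459·13.15 = 7.034664
ŷ(22.2) = a + b·22.2 = 7.034664 + 1.822459·22.2 = 47.493254

47.49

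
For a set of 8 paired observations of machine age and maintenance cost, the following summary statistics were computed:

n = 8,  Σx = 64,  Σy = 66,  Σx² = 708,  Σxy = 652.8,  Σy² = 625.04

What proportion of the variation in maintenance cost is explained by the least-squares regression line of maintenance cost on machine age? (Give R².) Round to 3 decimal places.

0.987

Sxx = Σx² − (Σx)²/n = 708 − 512 = 196
Sxy = Σxy − (Σx)(Σy)/n = 652.8 − 528 = 124.8
Syy = Σy² − (Σy)²/n = 625.04 − 544.5 = 80.54
R² = Sxy²/(Sxx·Syy) = (124.8)²/(196·80.54) = 0.986646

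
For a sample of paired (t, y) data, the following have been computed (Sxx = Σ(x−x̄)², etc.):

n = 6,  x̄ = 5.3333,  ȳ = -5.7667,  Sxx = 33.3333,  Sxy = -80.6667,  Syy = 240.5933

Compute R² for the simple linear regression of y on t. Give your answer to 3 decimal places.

R² = Sxy²/(Sxx·Syy) = (-80.6667)²/(33.3333·240.5933) = 0.811385

0.811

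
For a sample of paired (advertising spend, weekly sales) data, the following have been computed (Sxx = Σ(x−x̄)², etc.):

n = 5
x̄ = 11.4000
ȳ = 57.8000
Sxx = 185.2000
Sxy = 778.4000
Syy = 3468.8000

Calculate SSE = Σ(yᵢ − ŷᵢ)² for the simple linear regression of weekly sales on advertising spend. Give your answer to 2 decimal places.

197.17

b = Sxy/Sxx = 778.4/185.2 = 4.203024
SSE = Syy − b·Sxy = 3468.8 − 4.203024·778.4 = 197.166307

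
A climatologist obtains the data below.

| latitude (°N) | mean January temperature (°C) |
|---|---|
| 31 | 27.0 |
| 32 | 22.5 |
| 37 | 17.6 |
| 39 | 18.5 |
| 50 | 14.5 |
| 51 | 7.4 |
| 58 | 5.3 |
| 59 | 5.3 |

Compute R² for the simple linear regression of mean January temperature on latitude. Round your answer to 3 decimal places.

0.923

n = 8, Σx = 357, Σy = 118.1, Σxy = 4652.2, Σx² = 16821, Σy² = 2208.45
Sxx = Σx² − (Σx)²/n = 16821 − 15931.125 = 889.875
Sxy = Σxy − (Σx)(Σy)/n = 4652.2 − 5270.2125 = -618.0125
Syy = Σy² − (Σy)²/n = 2208.45 − 1743.45125 = 464.99875
R² = Sxy²/(Sxx·Syy) = (-618.0125)²/(889.875·464.99875) = 0.923026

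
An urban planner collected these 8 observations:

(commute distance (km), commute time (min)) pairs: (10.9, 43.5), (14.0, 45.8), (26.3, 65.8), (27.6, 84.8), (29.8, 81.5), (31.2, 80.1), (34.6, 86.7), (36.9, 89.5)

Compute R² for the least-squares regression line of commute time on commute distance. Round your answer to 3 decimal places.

0.928

n = 8, Σx = 211.3, Σy = 577.7, Σxy = 16416.56, Σx² = 6188.51, Σy² = 44095.97
Sxx = Σx² − (Σx)²/n = 6188.51 − 5580.96125 = 607.54875
Sxy = Σxy − (Σx)(Σy)/n = 16416.56 − 15258.50125 = 1158.05875
Syy = Σy² − (Σy)²/n = 44095.97 − 41717.16125 = 2378.80875
R² = Sxy²/(Sxx·Syy) = (1158.05875)²/(607.54875·2378.80875) = 0.927941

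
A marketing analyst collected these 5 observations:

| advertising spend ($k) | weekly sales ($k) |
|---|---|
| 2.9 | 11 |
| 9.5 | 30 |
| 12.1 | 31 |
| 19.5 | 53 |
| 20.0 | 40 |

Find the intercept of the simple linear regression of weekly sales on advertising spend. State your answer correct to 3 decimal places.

n = 5, Σx = 64, Σy = 165, Σxy = 2525.5, Σx² = 1025.32
Sxx = Σx² − (Σx)²/n = 1025.32 − 819.2 = 206.12
Sxy = Σxy − (Σx)(Σy)/n = 2525.5 − 2112 = 413.5
b = Sxy/Sxx = 413.5/206.12 = 2.006113
a = ȳ − b·x̄ = 33 − 2.006113·12.8 = 7.321754

7.322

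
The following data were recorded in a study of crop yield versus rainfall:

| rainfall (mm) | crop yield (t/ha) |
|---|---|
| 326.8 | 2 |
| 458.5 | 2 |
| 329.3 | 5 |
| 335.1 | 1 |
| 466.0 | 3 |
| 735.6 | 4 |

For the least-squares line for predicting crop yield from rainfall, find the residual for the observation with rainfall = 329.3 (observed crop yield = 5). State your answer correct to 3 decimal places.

n = 6, Σx = 2651.3, Σy = 17, Σxy = 7892.6, Σx² = 1296014.35
Sxx = Σx² − (Σx)²/n = 1296014.35 − 1171565.281667 = 124449.068333
Sxy = Σxy − (Σx)(Σy)/n = 7892.6 − 7512.016667 = 380.583333
b = Sxy/Sxx = 380.583333/124449.068333 = 0.003058
a = ȳ − b·x̄ = 2.833333 − 0.003058·441.883333 = 1.481990
ŷ(329.3) = 1.481990 + 0.003058·329.3 = 2.489037
residual = y − ŷ = 5 − 2.489037 = 2.510963

2.511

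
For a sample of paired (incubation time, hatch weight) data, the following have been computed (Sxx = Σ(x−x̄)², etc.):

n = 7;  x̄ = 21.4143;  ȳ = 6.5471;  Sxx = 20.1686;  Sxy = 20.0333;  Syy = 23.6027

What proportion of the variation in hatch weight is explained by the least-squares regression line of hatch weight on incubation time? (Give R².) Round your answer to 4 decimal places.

0.8431

R² = Sxy²/(Sxx·Syy) = (20.0333)²/(20.1686·23.6027) = 0.843078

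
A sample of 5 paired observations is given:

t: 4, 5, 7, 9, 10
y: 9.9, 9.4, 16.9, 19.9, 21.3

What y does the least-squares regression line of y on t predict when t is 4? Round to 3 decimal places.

n = 5, Σx = 35, Σy = 77.4, Σxy = 597, Σx² = 271
Sxx = Σx² − (Σx)²/n = 271 − 245 = 26
Sxy = Σxy − (Σx)(Σy)/n = 597 − 541.8 = 55.2
b = Sxy/Sxx = 55.2/26 = 2.123077
a = ȳ − b·x̄ = 15.48 − 2.123077·7 = 0.618462
ŷ(4) = a + b·4 = 0.618462 + 2.123077·4 = 9.110769

9.111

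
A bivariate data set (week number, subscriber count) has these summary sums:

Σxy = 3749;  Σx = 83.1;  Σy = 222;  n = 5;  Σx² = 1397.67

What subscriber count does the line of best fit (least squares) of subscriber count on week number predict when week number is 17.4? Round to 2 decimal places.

47.20

Sxx = Σx² − (Σx)²/n = 1397.67 − 1381.122 = 16.548
Sxy = Σxy − (Σx)(Σy)/n = 3749 − 3689.64 = 59.36
b = Sxy/Sxx = 59.36/16.548 = 3.587140
a = ȳ − b·x̄ = 44.4 − 3.587140·16.62 = -15.218274
ŷ(17.4) = a + b·17.4 = -15.218274 + 3.587140·17.4 = 47.197970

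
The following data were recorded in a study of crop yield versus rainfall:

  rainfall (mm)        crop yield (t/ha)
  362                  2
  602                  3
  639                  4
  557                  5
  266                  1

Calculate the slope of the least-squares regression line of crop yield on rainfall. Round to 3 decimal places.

n = 5, Σx = 2426, Σy = 15, Σxy = 8137, Σx² = 1282774
Sxx = Σx² − (Σx)²/n = 1282774 − 1177095.2 = 105678.8
Sxy = Σxy − (Σx)(Σy)/n = 8137 − 7278 = 859
b = Sxy/Sxx = 859/105678.8 = 0.008128

0.008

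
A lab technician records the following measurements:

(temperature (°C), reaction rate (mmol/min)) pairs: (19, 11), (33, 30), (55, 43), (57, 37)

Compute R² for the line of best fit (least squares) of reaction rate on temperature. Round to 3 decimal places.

n = 4, Σx = 164, Σy = 121, Σxy = 5673, Σx² = 7724, Σy² = 4239
Sxx = Σx² − (Σx)²/n = 7724 − 6724 = 1000
Sxy = Σxy − (Σx)(Σy)/n = 5673 − 4961 = 712
Syy = Σy² − (Σy)²/n = 4239 − 3660.25 = 578.75
R² = Sxy²/(Sxx·Syy) = (712)²/(1000·578.75) = 0.875929

0.876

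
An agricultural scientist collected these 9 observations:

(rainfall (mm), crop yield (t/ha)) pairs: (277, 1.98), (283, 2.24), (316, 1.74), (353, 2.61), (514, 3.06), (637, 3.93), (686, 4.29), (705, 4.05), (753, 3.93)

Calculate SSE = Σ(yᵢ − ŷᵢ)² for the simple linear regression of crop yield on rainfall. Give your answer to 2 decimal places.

0.58

n = 9, Σx = 4524, Σy = 27.83, Σxy = 15487.28, Σx² = 2585878, Σy² = 93.8377
Sxx = Σx² − (Σx)²/n = 2585878 − 2274064 = 311814
Sxy = Σxy − (Σx)(Σy)/n = 15487.28 − 13989.213333 = 1498.066667
Syy = Σy² − (Σy)²/n = 93.8377 − 86.056544 = 7.781156
b = Sxy/Sxx = 1498.066667/311814 = 0.004804
SSE = Syy − b·Sxy = 7.781156 − 0.004804·1498.066667 = 0.583904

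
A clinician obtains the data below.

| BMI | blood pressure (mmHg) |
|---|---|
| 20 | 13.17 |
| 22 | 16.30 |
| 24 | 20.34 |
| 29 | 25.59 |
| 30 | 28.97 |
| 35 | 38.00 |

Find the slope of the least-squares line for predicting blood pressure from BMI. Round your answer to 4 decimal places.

1.5994

n = 6, Σx = 160, Σy = 142.37, Σxy = 4051.37, Σx² = 4426
Sxx = Σx² − (Σx)²/n = 4426 − 4266.666667 = 159.333333
Sxy = Σxy − (Σx)(Σy)/n = 4051.37 − 3796.533333 = 254.836667
b = Sxy/Sxx = 254.836667/159.333333 = 1.599393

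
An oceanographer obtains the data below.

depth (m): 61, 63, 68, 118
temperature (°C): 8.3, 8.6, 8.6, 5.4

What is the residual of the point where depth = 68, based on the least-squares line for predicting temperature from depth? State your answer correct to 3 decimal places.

n = 4, Σx = 310, Σy = 30.9, Σxy = 2270.1, Σx² = 26238
Sxx = Σx² − (Σx)²/n = 26238 − 24025 = 2213
Sxy = Σxy − (Σx)(Σy)/n = 2270.1 − 2394.75 = -124.65
b = Sxy/Sxx = -124.65/2213 = -0.056326
a = ȳ − b·x̄ = 7.725 − (-0.056326)·77.5 = 12.090285
ŷ(68) = 12.090285 + (-0.056326)·68 = 8.260099
residual = y − ŷ = 8.6 − 8.260099 = 0.339901

0.340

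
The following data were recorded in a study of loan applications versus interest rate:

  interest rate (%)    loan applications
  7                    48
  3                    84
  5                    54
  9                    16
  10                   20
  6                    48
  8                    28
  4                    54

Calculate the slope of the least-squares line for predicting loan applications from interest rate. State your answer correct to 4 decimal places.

-8.5238

n = 8, Σx = 52, Σy = 352, Σxy = 1930, Σx² = 380
Sxx = Σx² − (Σx)²/n = 380 − 338 = 42
Sxy = Σxy − (Σx)(Σy)/n = 1930 − 2288 = -358
b = Sxy/Sxx = -358/42 = -8.523810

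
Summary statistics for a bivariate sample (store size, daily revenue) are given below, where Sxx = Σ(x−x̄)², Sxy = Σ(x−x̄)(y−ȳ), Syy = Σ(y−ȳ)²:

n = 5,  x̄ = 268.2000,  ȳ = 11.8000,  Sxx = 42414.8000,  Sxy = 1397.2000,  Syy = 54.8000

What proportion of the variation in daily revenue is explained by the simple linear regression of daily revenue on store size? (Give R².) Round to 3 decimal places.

R² = Sxy²/(Sxx·Syy) = (1397.2)²/(42414.8·54.8) = 0.839884

0.840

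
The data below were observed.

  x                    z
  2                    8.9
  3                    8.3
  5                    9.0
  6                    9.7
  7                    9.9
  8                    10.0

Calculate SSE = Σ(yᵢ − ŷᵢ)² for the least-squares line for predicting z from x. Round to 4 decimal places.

n = 6, Σx = 31, Σy = 55.8, Σxy = 295.2, Σx² = 187, Σy² = 521.2
Sxx = Σx² − (Σx)²/n = 187 − 160.166667 = 26.833333
Sxy = Σxy − (Σx)(Σy)/n = 295.2 − 288.3 = 6.9
Syy = Σy² − (Σy)²/n = 521.2 − 518.94 = 2.26
b = Sxy/Sxx = 6.9/26.833333 = 0.257143
SSE = Syy − b·Sxy = 2.26 − 0.257143·6.9 = 0.485714

0.4857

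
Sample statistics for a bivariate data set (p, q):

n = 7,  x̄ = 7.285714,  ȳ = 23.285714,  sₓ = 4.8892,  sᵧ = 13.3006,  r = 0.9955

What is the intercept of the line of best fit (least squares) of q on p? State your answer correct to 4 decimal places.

3.5548

b = r · sᵧ/sₓ = 0.9955 · 13.3006/4.8892 = 2.708162
a = ȳ − b·x̄ = 23.285714 − 2.708162·7.285714 = 3.554818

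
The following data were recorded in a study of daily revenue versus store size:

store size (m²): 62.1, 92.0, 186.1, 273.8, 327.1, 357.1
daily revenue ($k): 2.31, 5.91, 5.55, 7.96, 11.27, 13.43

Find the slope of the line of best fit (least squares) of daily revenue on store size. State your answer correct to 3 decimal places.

n = 6, Σx = 1298.2, Σy = 46.43, Σxy = 12381.744, Σx² = 356434.88
Sxx = Σx² − (Σx)²/n = 356434.88 − 280887.206667 = 75547.673333
Sxy = Σxy − (Σx)(Σy)/n = 12381.744 − 10045.904333 = 2335.839667
b = Sxy/Sxx = 2335.839667/75547.673333 = 0.030919

0.031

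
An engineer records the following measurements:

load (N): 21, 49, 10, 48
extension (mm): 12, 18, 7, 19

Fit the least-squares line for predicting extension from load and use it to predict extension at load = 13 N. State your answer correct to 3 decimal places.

n = 4, Σx = 128, Σy = 56, Σxy = 2116, Σx² = 5246
Sxx = Σx² − (Σx)²/n = 5246 − 4096 = 1150
Sxy = Σxy − (Σx)(Σy)/n = 2116 − 1792 = 324
b = Sxy/Sxx = 324/1150 = 0.281739
a = ȳ − b·x̄ = 14 − 0.281739·32 = 4.984348
ŷ(13) = a + b·13 = 4.984348 + 0.281739·13 = 8.646957

8.647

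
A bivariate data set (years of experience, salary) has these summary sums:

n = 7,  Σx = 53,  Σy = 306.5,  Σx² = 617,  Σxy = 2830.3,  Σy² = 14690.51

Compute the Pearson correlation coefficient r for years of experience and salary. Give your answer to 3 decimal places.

0.974

Sxx = Σx² − (Σx)²/n = 617 − 401.285714 = 215.714286
Sxy = Σxy − (Σx)(Σy)/n = 2830.3 − 2320.642857 = 509.657143
Syy = Σy² − (Σy)²/n = 14690.51 − 13420.321429 = 1270.188571
r = Sxy/√(Sxx·Syy) = 509.657143/√(273997.820408) = 509.657143/523.448011 = 0.973654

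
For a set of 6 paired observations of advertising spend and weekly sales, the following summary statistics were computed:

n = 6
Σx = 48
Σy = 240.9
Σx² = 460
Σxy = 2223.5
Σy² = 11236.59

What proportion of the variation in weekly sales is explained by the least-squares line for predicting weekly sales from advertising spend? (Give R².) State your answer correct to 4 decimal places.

Sxx = Σx² − (Σx)²/n = 460 − 384 = 76
Sxy = Σxy − (Σx)(Σy)/n = 2223.5 − 1927.2 = 296.3
Syy = Σy² − (Σy)²/n = 11236.59 − 9672.135 = 1564.455
R² = Sxy²/(Sxx·Syy) = (296.3)²/(76·1564.455) = 0.738391

0.7384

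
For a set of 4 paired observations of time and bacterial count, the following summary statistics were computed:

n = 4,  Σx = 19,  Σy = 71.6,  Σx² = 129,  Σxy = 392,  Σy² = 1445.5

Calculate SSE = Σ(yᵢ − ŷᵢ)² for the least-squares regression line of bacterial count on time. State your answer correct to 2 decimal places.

94.35

Sxx = Σx² − (Σx)²/n = 129 − 90.25 = 38.75
Sxy = Σxy − (Σx)(Σy)/n = 392 − 340.1 = 51.9
Syy = Σy² − (Σy)²/n = 1445.5 − 1281.64 = 163.86
b = Sxy/Sxx = 51.9/38.75 = 1.339355
SSE = Syy − b·Sxy = 163.86 − 1.339355·51.9 = 94.347484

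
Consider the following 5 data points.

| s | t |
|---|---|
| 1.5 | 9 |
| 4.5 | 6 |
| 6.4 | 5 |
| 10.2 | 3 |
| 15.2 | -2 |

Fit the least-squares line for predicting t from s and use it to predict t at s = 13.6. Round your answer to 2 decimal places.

n = 5, Σx = 37.8, Σy = 21, Σxy = 72.7, Σx² = 398.54
Sxx = Σx² − (Σx)²/n = 398.54 − 285.768 = 112.772
Sxy = Σxy − (Σx)(Σy)/n = 72.7 − 158.76 = -86.06
b = Sxy/Sxx = -86.06/112.772 = -0.763133
a = ȳ − b·x̄ = 4.2 − (-0.763133)·7.56 = 9.969283
ŷ(13.6) = a + b·13.6 = 9.969283 + (-0.763133)·13.6 = -0.409321

-0.41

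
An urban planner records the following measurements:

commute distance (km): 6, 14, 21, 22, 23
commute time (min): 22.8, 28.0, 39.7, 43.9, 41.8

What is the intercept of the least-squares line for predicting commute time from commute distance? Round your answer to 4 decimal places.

13.6934

n = 5, Σx = 86, Σy = 176.2, Σxy = 3289.7, Σx² = 1686
Sxx = Σx² − (Σx)²/n = 1686 − 1479.2 = 206.8
Sxy = Σxy − (Σx)(Σy)/n = 3289.7 − 3030.64 = 259.06
b = Sxy/Sxx = 259.06/206.8 = 1.252708
a = ȳ − b·x̄ = 35.24 − 1.252708·17.2 = 13.693424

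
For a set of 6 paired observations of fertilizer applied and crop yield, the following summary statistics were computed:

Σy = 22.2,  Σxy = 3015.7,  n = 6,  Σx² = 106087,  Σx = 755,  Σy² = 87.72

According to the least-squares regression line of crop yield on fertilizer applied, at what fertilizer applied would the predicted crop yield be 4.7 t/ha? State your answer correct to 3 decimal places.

Sxx = Σx² − (Σx)²/n = 106087 − 95004.166667 = 11082.833333
Sxy = Σxy − (Σx)(Σy)/n = 3015.7 − 2793.5 = 222.2
b = Sxy/Sxx = 222.2/11082.833333 = 0.020049
a = ȳ − b·x̄ = 3.7 − 0.020049·125.833333 = 1.177164
Set a + b·x = 4.7: x = (4.7 − 1.177164) / 0.020049 = 175.711071

175.711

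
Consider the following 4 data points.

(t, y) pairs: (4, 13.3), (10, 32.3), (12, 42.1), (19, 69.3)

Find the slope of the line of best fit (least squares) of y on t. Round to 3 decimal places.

n = 4, Σx = 45, Σy = 157, Σxy = 2198.1, Σx² = 621
Sxx = Σx² − (Σx)²/n = 621 − 506.25 = 114.75
Sxy = Σxy − (Σx)(Σy)/n = 2198.1 − 1766.25 = 431.85
b = Sxy/Sxx = 431.85/114.75 = 3.763399

3.763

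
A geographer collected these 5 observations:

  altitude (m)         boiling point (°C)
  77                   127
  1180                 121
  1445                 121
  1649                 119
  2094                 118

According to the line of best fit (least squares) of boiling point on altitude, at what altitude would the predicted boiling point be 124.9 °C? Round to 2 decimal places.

n = 5, Σx = 6445, Σy = 606, Σxy = 770727, Σx² = 10590391
Sxx = Σx² − (Σx)²/n = 10590391 − 8307605 = 2282786
Sxy = Σxy − (Σx)(Σy)/n = 770727 − 781134 = -10407
b = Sxy/Sxx = -10407/2282786 = -0.004559
a = ȳ − b·x̄ = 121.2 − (-0.004559)·1289 = 127.076426
Set a + b·x = 124.9: x = (124.9 − 127.076426) / (-0.004559) = 477.401249

477.40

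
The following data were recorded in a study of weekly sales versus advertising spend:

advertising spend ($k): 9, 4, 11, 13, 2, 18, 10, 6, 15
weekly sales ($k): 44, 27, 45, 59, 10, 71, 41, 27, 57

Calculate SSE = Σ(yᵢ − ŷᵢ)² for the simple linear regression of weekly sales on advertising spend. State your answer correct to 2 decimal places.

122.30

n = 9, Σx = 88, Σy = 381, Σxy = 4491, Σx² = 1076, Σy² = 18971
Sxx = Σx² − (Σx)²/n = 1076 − 860.444444 = 215.555556
Sxy = Σxy − (Σx)(Σy)/n = 4491 − 3725.333333 = 765.666667
Syy = Σy² − (Σy)²/n = 18971 − 16129 = 2842
b = Sxy/Sxx = 765.666667/215.555556 = 3.552062
SSE = Syy − b·Sxy = 2842 − 3.552062·765.666667 = 122.304639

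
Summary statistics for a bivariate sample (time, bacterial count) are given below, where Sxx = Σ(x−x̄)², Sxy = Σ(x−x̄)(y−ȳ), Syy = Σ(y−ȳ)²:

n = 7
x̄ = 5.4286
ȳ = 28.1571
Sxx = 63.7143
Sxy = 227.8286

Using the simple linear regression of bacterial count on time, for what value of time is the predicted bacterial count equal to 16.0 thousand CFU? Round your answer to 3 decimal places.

b = Sxy/Sxx = 227.8286/63.7143 = 3.575784
a = ȳ − b·x̄ = 28.1571 − 3.575784·5.4286 = 8.745597
Set a + b·x = 16.0: x = (16.0 − 8.745597) / 3.575784 = 2.028759

2.029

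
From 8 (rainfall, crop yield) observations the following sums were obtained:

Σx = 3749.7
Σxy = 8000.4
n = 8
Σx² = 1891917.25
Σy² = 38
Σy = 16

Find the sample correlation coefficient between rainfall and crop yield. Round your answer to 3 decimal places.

0.558

Sxx = Σx² − (Σx)²/n = 1891917.25 − 1757531.26125 = 134385.98875
Sxy = Σxy − (Σx)(Σy)/n = 8000.4 − 7499.4 = 501
Syy = Σy² − (Σy)²/n = 38 − 32 = 6
r = Sxy/√(Sxx·Syy) = 501/√(806315.9325) = 501/897.950963 = 0.557937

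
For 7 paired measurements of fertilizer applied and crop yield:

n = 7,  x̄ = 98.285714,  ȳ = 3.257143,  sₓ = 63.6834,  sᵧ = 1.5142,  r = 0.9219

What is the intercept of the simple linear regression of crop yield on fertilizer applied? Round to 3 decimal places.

1.103

b = r · sᵧ/sₓ = 0.9219 · 1.5142/63.6834 = 0.021920
a = ȳ − b·x̄ = 3.257143 − 0.021920·98.285714 = 1.102719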